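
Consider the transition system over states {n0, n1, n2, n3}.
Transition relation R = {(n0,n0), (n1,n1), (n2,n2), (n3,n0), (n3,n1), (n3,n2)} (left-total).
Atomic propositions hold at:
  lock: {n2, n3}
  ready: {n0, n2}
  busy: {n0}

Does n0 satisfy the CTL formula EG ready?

Yes

EG ready: greatest fixpoint, start Z0 = {n0, n2}, keep only states in Sat with some successor in Z. Already a fixed point.
Sat(EG ready) = {n0, n2}
n0 ∈ Sat(EG ready) = {n0, n2}, so the formula holds at n0.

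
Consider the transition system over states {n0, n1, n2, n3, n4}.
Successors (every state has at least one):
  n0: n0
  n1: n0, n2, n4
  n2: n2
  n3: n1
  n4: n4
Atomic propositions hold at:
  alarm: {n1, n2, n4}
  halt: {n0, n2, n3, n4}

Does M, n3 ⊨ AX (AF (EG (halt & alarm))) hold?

No

Sat(halt & alarm) = {n2, n4}
EG (halt & alarm): greatest fixpoint, start Z0 = {n2, n4}, keep only states in Sat with some successor in Z. Already a fixed point.
Sat(EG (halt & alarm)) = {n2, n4}
AF (EG (halt & alarm)): least fixpoint, start Z0 = {n2, n4}, add states with every successor in Z. Already a fixed point.
Sat(AF (EG (halt & alarm))) = {n2, n4}
Sat(AX (AF (EG (halt & alarm)))) = {s : every successor in {n2, n4}} = {n2, n4}
n3 ∉ Sat(AX (AF (EG (halt & alarm)))) = {n2, n4}, so the formula does not hold at n3.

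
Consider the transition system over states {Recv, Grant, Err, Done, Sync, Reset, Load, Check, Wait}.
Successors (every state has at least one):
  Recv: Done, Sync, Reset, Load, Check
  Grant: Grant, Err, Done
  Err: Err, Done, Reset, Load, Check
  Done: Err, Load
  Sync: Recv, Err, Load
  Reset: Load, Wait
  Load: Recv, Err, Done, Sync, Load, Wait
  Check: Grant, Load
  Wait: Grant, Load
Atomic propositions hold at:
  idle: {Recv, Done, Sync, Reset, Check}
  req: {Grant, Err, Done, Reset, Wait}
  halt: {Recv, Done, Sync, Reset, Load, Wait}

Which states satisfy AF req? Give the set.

{Grant, Err, Done, Reset, Wait}

AF req: least fixpoint, start Z0 = {Grant, Err, Done, Reset, Wait}, add states with every successor in Z. Already a fixed point.
Sat(AF req) = {Grant, Err, Done, Reset, Wait}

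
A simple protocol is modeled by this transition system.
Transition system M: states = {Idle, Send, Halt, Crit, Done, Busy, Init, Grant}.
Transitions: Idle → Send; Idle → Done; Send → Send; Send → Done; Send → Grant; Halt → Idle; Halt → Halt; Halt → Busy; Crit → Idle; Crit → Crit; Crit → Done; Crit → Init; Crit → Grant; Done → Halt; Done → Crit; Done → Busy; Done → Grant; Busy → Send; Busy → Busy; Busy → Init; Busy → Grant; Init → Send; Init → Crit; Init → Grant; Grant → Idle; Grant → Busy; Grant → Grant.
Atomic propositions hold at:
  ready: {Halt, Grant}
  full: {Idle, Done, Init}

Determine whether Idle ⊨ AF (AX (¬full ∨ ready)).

No

Sat(¬full) = {Send, Halt, Crit, Busy, Grant}
Sat(¬full ∨ ready) = {Send, Halt, Crit, Busy, Grant}
Sat(AX (¬full ∨ ready)) = {s : every successor in {Send, Halt, Crit, Busy, Grant}} = {Done, Init}
AF (AX (¬full ∨ ready)): least fixpoint, start Z0 = {Done, Init}, add states with every successor in Z. Already a fixed point.
Sat(AF (AX (¬full ∨ ready))) = {Done, Init}
Idle ∉ Sat(AF (AX (¬full ∨ ready))) = {Done, Init}, so the formula does not hold at Idle.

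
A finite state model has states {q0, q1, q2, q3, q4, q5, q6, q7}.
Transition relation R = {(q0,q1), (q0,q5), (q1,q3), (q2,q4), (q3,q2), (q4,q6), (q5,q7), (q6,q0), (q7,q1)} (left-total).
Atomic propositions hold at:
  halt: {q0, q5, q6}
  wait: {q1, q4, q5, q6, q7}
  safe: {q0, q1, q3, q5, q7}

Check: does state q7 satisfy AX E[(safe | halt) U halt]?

Sat(safe | halt) = {q0, q1, q3, q5, q6, q7}
E[(safe | halt) U halt]: least fixpoint, start Z0 = Sat(halt) = {q0, q5, q6}, add states in Sat(safe | halt) with some successor in Z. Already a fixed point.
Sat(E[(safe | halt) U halt]) = {q0, q5, q6}
Sat(AX E[(safe | halt) U halt]) = {s : every successor in {q0, q5, q6}} = {q4, q6}
q7 ∉ Sat(AX E[(safe | halt) U halt]) = {q4, q6}, so the formula does not hold at q7.

No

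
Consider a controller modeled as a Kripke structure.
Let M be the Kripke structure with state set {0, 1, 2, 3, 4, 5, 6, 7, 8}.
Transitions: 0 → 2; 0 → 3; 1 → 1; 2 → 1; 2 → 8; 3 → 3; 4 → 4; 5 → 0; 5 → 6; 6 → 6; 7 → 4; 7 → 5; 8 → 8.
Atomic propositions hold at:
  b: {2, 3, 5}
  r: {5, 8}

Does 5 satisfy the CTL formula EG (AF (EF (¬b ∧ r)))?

Yes

Sat(¬b) = {0, 1, 4, 6, 7, 8}
Sat(¬b ∧ r) = {8}
EF (¬b ∧ r): least fixpoint, start Z0 = {8}, add states with some successor in Z. Z1 = {2, 8}; Z2 = {0, 2, 8}; Z3 = {0, 2, 5, 8}; Z4 = {0, 2, 5, 7, 8}; fixed.
Sat(EF (¬b ∧ r)) = {0, 2, 5, 7, 8}
AF (EF (¬b ∧ r)): least fixpoint, start Z0 = {0, 2, 5, 7, 8}, add states with every successor in Z. Already a fixed point.
Sat(AF (EF (¬b ∧ r))) = {0, 2, 5, 7, 8}
EG (AF (EF (¬b ∧ r))): greatest fixpoint, start Z0 = {0, 2, 5, 7, 8}, keep only states in Sat with some successor in Z. Already a fixed point.
Sat(EG (AF (EF (¬b ∧ r)))) = {0, 2, 5, 7, 8}
5 ∈ Sat(EG (AF (EF (¬b ∧ r)))) = {0, 2, 5, 7, 8}, so the formula holds at 5.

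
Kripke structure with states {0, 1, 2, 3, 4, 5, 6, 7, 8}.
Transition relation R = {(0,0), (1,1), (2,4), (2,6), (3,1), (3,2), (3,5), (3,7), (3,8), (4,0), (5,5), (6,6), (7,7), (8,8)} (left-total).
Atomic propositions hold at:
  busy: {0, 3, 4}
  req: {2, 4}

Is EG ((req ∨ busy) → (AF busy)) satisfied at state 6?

Sat(req ∨ busy) = {0, 2, 3, 4}
AF busy: least fixpoint, start Z0 = {0, 3, 4}, add states with every successor in Z. Already a fixed point.
Sat(AF busy) = {0, 3, 4}
Sat((req ∨ busy) → (AF busy)) = {0, 1, 3, 4, 5, 6, 7, 8}
EG ((req ∨ busy) → (AF busy)): greatest fixpoint, start Z0 = {0, 1, 3, 4, 5, 6, 7, 8}, keep only states in Sat with some successor in Z. Already a fixed point.
Sat(EG ((req ∨ busy) → (AF busy))) = {0, 1, 3, 4, 5, 6, 7, 8}
6 ∈ Sat(EG ((req ∨ busy) → (AF busy))) = {0, 1, 3, 4, 5, 6, 7, 8}, so the formula holds at 6.

Yes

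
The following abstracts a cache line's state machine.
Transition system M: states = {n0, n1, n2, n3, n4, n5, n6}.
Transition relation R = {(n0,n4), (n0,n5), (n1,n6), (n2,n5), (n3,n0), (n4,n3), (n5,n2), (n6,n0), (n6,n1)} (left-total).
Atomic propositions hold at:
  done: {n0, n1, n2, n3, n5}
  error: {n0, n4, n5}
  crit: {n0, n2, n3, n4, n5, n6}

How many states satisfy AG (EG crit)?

5

EG crit: greatest fixpoint, start Z0 = {n0, n2, n3, n4, n5, n6}, keep only states in Sat with some successor in Z. Already a fixed point.
Sat(EG crit) = {n0, n2, n3, n4, n5, n6}
AG (EG crit): greatest fixpoint, start Z0 = {n0, n2, n3, n4, n5, n6}, keep only states in Sat with every successor in Z. Z1 = {n0, n2, n3, n4, n5}; fixed.
Sat(AG (EG crit)) = {n0, n2, n3, n4, n5}
|Sat(AG (EG crit))| = |{n0, n2, n3, n4, n5}| = 5.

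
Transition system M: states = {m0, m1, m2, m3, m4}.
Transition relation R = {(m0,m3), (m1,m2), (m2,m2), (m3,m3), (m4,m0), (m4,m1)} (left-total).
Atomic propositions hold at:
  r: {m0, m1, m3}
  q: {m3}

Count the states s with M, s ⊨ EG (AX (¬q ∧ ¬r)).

2

Sat(¬q) = {m0, m1, m2, m4}
Sat(¬r) = {m2, m4}
Sat(¬q ∧ ¬r) = {m2, m4}
Sat(AX (¬q ∧ ¬r)) = {s : every successor in {m2, m4}} = {m1, m2}
EG (AX (¬q ∧ ¬r)): greatest fixpoint, start Z0 = {m1, m2}, keep only states in Sat with some successor in Z. Already a fixed point.
Sat(EG (AX (¬q ∧ ¬r))) = {m1, m2}
|Sat(EG (AX (¬q ∧ ¬r)))| = |{m1, m2}| = 2.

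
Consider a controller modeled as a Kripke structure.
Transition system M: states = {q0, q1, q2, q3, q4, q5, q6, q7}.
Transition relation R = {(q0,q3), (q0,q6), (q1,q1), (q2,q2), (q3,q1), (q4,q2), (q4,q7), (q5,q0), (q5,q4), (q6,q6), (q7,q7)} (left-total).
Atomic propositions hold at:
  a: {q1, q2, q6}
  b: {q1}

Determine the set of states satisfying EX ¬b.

Sat(¬b) = {q0, q2, q3, q4, q5, q6, q7}
Sat(EX ¬b) = {s : some successor in {q0, q2, q3, q4, q5, q6, q7}} = {q0, q2, q4, q5, q6, q7}

{q0, q2, q4, q5, q6, q7}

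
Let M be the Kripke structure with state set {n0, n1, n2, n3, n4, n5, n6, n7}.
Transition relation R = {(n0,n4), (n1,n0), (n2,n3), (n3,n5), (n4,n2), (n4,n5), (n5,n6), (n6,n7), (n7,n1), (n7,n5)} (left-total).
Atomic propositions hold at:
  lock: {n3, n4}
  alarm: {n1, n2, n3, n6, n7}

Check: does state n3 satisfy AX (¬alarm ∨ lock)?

Yes

Sat(¬alarm) = {n0, n4, n5}
Sat(¬alarm ∨ lock) = {n0, n3, n4, n5}
Sat(AX (¬alarm ∨ lock)) = {s : every successor in {n0, n3, n4, n5}} = {n0, n1, n2, n3}
n3 ∈ Sat(AX (¬alarm ∨ lock)) = {n0, n1, n2, n3}, so the formula holds at n3.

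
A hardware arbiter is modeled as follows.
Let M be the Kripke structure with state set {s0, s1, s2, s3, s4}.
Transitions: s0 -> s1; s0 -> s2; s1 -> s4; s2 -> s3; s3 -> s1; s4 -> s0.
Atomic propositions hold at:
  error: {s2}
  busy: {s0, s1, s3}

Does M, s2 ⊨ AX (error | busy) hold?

Sat(error | busy) = {s0, s1, s2, s3}
Sat(AX (error | busy)) = {s : every successor in {s0, s1, s2, s3}} = {s0, s2, s3, s4}
s2 ∈ Sat(AX (error | busy)) = {s0, s2, s3, s4}, so the formula holds at s2.

Yes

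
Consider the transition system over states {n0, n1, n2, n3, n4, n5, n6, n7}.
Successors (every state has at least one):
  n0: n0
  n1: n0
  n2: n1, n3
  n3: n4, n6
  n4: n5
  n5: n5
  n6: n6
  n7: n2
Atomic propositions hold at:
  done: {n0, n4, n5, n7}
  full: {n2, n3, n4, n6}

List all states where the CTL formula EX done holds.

Sat(EX done) = {s : some successor in {n0, n4, n5, n7}} = {n0, n1, n3, n4, n5}

{n0, n1, n3, n4, n5}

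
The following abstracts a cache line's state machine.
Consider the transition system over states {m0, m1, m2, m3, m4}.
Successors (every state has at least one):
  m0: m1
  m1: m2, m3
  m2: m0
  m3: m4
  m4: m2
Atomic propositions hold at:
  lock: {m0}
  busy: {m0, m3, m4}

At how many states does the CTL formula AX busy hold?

2

Sat(AX busy) = {s : every successor in {m0, m3, m4}} = {m2, m3}
|Sat(AX busy)| = |{m2, m3}| = 2.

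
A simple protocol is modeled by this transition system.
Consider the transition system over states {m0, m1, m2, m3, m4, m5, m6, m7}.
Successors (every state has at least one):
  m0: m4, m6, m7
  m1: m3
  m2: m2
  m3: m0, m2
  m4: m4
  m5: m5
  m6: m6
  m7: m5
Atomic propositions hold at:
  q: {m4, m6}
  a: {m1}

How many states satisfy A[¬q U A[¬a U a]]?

1

Sat(¬q) = {m0, m1, m2, m3, m5, m7}
Sat(¬a) = {m0, m2, m3, m4, m5, m6, m7}
A[¬a U a]: least fixpoint, start Z0 = Sat(a) = {m1}, add states in Sat(¬a) with every successor in Z. Already a fixed point.
Sat(A[¬a U a]) = {m1}
A[¬q U A[¬a U a]]: least fixpoint, start Z0 = Sat(A[¬a U a]) = {m1}, add states in Sat(¬q) with every successor in Z. Already a fixed point.
Sat(A[¬q U A[¬a U a]]) = {m1}
|Sat(A[¬q U A[¬a U a]])| = |{m1}| = 1.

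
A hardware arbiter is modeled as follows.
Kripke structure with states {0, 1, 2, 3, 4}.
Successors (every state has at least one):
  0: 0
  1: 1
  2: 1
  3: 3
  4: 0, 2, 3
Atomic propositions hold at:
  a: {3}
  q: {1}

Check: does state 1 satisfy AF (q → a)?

Sat(q → a) = {0, 2, 3, 4}
AF (q → a): least fixpoint, start Z0 = {0, 2, 3, 4}, add states with every successor in Z. Already a fixed point.
Sat(AF (q → a)) = {0, 2, 3, 4}
1 ∉ Sat(AF (q → a)) = {0, 2, 3, 4}, so the formula does not hold at 1.

No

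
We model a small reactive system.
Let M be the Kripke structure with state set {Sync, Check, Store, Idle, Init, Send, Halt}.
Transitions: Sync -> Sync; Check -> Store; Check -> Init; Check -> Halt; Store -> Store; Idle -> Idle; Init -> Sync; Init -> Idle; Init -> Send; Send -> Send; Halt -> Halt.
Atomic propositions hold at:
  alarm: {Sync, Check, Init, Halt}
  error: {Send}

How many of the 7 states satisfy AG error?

1

AG error: greatest fixpoint, start Z0 = {Send}, keep only states in Sat with every successor in Z. Already a fixed point.
Sat(AG error) = {Send}
|Sat(AG error)| = |{Send}| = 1.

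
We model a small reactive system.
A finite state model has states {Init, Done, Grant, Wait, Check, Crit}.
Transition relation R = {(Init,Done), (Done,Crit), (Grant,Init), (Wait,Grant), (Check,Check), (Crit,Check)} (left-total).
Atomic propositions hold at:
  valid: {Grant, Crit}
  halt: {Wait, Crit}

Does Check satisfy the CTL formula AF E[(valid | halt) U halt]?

Sat(valid | halt) = {Grant, Wait, Crit}
E[(valid | halt) U halt]: least fixpoint, start Z0 = Sat(halt) = {Wait, Crit}, add states in Sat(valid | halt) with some successor in Z. Already a fixed point.
Sat(E[(valid | halt) U halt]) = {Wait, Crit}
AF E[(valid | halt) U halt]: least fixpoint, start Z0 = {Wait, Crit}, add states with every successor in Z. Z1 = {Done, Wait, Crit}; Z2 = {Init, Done, Wait, Crit}; Z3 = {Init, Done, Grant, Wait, Crit}; fixed.
Sat(AF E[(valid | halt) U halt]) = {Init, Done, Grant, Wait, Crit}
Check ∉ Sat(AF E[(valid | halt) U halt]) = {Init, Done, Grant, Wait, Crit}, so the formula does not hold at Check.

No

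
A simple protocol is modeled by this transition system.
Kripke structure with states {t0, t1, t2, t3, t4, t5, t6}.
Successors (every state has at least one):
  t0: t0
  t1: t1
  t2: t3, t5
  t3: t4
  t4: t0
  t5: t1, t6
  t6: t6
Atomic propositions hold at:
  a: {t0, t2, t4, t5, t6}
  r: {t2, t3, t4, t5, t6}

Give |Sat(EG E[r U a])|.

6

E[r U a]: least fixpoint, start Z0 = Sat(a) = {t0, t2, t4, t5, t6}, add states in Sat(r) with some successor in Z. Z1 = {t0, t2, t3, t4, t5, t6}; fixed.
Sat(E[r U a]) = {t0, t2, t3, t4, t5, t6}
EG E[r U a]: greatest fixpoint, start Z0 = {t0, t2, t3, t4, t5, t6}, keep only states in Sat with some successor in Z. Already a fixed point.
Sat(EG E[r U a]) = {t0, t2, t3, t4, t5, t6}
|Sat(EG E[r U a])| = |{t0, t2, t3, t4, t5, t6}| = 6.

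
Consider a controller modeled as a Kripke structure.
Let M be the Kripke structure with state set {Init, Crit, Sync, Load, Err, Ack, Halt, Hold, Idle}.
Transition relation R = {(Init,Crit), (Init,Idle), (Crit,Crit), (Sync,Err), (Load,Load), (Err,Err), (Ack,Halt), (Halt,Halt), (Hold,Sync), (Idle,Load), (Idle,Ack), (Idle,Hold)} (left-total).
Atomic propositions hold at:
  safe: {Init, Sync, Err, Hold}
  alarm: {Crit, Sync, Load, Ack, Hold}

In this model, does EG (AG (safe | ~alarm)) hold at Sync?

Yes

Sat(~alarm) = {Init, Err, Halt, Idle}
Sat(safe | ~alarm) = {Init, Sync, Err, Halt, Hold, Idle}
AG (safe | ~alarm): greatest fixpoint, start Z0 = {Init, Sync, Err, Halt, Hold, Idle}, keep only states in Sat with every successor in Z. Z1 = {Sync, Err, Halt, Hold}; fixed.
Sat(AG (safe | ~alarm)) = {Sync, Err, Halt, Hold}
EG (AG (safe | ~alarm)): greatest fixpoint, start Z0 = {Sync, Err, Halt, Hold}, keep only states in Sat with some successor in Z. Already a fixed point.
Sat(EG (AG (safe | ~alarm))) = {Sync, Err, Halt, Hold}
Sync ∈ Sat(EG (AG (safe | ~alarm))) = {Sync, Err, Halt, Hold}, so the formula holds at Sync.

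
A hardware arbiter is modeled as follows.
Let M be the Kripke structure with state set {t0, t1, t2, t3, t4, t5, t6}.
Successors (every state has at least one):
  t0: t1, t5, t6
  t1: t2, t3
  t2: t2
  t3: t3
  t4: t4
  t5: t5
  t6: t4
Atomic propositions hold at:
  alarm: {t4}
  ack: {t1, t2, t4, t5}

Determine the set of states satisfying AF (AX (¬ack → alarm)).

Sat(¬ack) = {t0, t3, t6}
Sat(¬ack → alarm) = {t1, t2, t4, t5}
Sat(AX (¬ack → alarm)) = {s : every successor in {t1, t2, t4, t5}} = {t2, t4, t5, t6}
AF (AX (¬ack → alarm)): least fixpoint, start Z0 = {t2, t4, t5, t6}, add states with every successor in Z. Already a fixed point.
Sat(AF (AX (¬ack → alarm))) = {t2, t4, t5, t6}

{t2, t4, t5, t6}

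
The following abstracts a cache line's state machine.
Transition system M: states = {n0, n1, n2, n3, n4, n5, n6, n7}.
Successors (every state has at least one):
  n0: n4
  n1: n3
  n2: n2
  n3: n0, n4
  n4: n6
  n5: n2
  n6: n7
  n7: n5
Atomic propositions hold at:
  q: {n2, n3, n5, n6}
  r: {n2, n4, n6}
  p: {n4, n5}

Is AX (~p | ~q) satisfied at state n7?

Sat(~p) = {n0, n1, n2, n3, n6, n7}
Sat(~q) = {n0, n1, n4, n7}
Sat(~p | ~q) = {n0, n1, n2, n3, n4, n6, n7}
Sat(AX (~p | ~q)) = {s : every successor in {n0, n1, n2, n3, n4, n6, n7}} = {n0, n1, n2, n3, n4, n5, n6}
n7 ∉ Sat(AX (~p | ~q)) = {n0, n1, n2, n3, n4, n5, n6}, so the formula does not hold at n7.

No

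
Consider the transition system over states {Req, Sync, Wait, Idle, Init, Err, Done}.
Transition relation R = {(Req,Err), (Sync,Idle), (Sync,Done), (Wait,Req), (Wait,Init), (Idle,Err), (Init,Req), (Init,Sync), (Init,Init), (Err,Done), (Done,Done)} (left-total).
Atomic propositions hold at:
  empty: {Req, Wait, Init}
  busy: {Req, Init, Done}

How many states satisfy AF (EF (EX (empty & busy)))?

Sat(empty & busy) = {Req, Init}
Sat(EX (empty & busy)) = {s : some successor in {Req, Init}} = {Wait, Init}
EF (EX (empty & busy)): least fixpoint, start Z0 = {Wait, Init}, add states with some successor in Z. Already a fixed point.
Sat(EF (EX (empty & busy))) = {Wait, Init}
AF (EF (EX (empty & busy))): least fixpoint, start Z0 = {Wait, Init}, add states with every successor in Z. Already a fixed point.
Sat(AF (EF (EX (empty & busy)))) = {Wait, Init}
|Sat(AF (EF (EX (empty & busy))))| = |{Wait, Init}| = 2.

2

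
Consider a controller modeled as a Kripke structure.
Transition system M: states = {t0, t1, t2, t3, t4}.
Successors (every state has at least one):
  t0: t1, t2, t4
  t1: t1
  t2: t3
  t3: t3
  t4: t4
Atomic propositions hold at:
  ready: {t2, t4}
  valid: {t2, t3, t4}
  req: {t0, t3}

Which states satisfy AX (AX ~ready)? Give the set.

{t1, t2, t3}

Sat(~ready) = {t0, t1, t3}
Sat(AX ~ready) = {s : every successor in {t0, t1, t3}} = {t1, t2, t3}
Sat(AX (AX ~ready)) = {s : every successor in {t1, t2, t3}} = {t1, t2, t3}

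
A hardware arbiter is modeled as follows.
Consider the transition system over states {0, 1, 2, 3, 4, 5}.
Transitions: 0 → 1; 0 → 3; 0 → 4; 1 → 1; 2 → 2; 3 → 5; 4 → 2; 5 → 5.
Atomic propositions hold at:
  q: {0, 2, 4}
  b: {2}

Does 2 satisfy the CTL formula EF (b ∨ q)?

Sat(b ∨ q) = {0, 2, 4}
EF (b ∨ q): least fixpoint, start Z0 = {0, 2, 4}, add states with some successor in Z. Already a fixed point.
Sat(EF (b ∨ q)) = {0, 2, 4}
2 ∈ Sat(EF (b ∨ q)) = {0, 2, 4}, so the formula holds at 2.

Yes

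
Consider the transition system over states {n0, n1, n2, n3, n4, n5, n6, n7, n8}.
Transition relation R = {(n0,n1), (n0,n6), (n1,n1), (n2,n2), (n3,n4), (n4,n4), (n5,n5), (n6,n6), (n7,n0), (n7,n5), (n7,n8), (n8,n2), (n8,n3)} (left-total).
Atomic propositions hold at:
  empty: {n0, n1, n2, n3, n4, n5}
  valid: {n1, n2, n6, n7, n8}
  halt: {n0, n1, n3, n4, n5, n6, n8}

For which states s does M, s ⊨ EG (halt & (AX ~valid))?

Sat(~valid) = {n0, n3, n4, n5}
Sat(AX ~valid) = {s : every successor in {n0, n3, n4, n5}} = {n3, n4, n5}
Sat(halt & (AX ~valid)) = {n3, n4, n5}
EG (halt & (AX ~valid)): greatest fixpoint, start Z0 = {n3, n4, n5}, keep only states in Sat with some successor in Z. Already a fixed point.
Sat(EG (halt & (AX ~valid))) = {n3, n4, n5}

{n3, n4, n5}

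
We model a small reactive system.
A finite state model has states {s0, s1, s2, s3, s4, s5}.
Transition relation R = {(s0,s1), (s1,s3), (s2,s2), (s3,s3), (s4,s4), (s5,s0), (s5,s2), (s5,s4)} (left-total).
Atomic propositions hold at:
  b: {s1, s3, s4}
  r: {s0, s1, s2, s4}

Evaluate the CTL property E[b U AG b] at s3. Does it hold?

Yes

AG b: greatest fixpoint, start Z0 = {s1, s3, s4}, keep only states in Sat with every successor in Z. Already a fixed point.
Sat(AG b) = {s1, s3, s4}
E[b U AG b]: least fixpoint, start Z0 = Sat(AG b) = {s1, s3, s4}, add states in Sat(b) with some successor in Z. Already a fixed point.
Sat(E[b U AG b]) = {s1, s3, s4}
s3 ∈ Sat(E[b U AG b]) = {s1, s3, s4}, so the formula holds at s3.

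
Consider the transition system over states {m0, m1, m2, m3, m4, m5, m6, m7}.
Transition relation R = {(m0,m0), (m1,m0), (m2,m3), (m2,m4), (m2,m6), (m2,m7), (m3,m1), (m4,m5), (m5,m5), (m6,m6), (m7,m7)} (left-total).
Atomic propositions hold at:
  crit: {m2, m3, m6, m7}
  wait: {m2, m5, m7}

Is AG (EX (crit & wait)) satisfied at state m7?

Yes

Sat(crit & wait) = {m2, m7}
Sat(EX (crit & wait)) = {s : some successor in {m2, m7}} = {m2, m7}
AG (EX (crit & wait)): greatest fixpoint, start Z0 = {m2, m7}, keep only states in Sat with every successor in Z. Z1 = {m7}; fixed.
Sat(AG (EX (crit & wait))) = {m7}
m7 ∈ Sat(AG (EX (crit & wait))) = {m7}, so the formula holds at m7.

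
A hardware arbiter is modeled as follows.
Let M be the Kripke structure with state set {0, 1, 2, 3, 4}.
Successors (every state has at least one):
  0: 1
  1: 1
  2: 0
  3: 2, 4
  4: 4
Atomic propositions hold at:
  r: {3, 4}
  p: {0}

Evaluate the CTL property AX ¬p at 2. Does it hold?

No

Sat(¬p) = {1, 2, 3, 4}
Sat(AX ¬p) = {s : every successor in {1, 2, 3, 4}} = {0, 1, 3, 4}
2 ∉ Sat(AX ¬p) = {0, 1, 3, 4}, so the formula does not hold at 2.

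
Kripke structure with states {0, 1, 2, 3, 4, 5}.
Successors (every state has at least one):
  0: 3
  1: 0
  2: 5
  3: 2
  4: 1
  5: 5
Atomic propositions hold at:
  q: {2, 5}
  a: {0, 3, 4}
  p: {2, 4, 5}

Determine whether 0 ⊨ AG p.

AG p: greatest fixpoint, start Z0 = {2, 4, 5}, keep only states in Sat with every successor in Z. Z1 = {2, 5}; fixed.
Sat(AG p) = {2, 5}
0 ∉ Sat(AG p) = {2, 5}, so the formula does not hold at 0.

No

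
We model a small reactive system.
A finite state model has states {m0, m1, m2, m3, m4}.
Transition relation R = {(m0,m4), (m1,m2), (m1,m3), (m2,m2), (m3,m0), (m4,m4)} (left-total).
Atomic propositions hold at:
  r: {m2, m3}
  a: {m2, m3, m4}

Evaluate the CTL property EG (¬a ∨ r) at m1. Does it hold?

Sat(¬a) = {m0, m1}
Sat(¬a ∨ r) = {m0, m1, m2, m3}
EG (¬a ∨ r): greatest fixpoint, start Z0 = {m0, m1, m2, m3}, keep only states in Sat with some successor in Z. Z1 = {m1, m2, m3}; Z2 = {m1, m2}; fixed.
Sat(EG (¬a ∨ r)) = {m1, m2}
m1 ∈ Sat(EG (¬a ∨ r)) = {m1, m2}, so the formula holds at m1.

Yes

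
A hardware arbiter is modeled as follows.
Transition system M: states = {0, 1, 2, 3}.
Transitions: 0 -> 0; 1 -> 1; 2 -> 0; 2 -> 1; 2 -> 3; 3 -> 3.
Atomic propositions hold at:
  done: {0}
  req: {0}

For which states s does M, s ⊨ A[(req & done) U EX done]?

{0, 2}

Sat(req & done) = {0}
Sat(EX done) = {s : some successor in {0}} = {0, 2}
A[(req & done) U EX done]: least fixpoint, start Z0 = Sat(EX done) = {0, 2}, add states in Sat(req & done) with every successor in Z. Already a fixed point.
Sat(A[(req & done) U EX done]) = {0, 2}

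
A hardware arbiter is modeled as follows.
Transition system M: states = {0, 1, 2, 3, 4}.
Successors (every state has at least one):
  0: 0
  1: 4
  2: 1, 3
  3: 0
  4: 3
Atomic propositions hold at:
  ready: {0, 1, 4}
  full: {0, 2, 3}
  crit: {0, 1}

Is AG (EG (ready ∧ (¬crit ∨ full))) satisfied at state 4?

No

Sat(¬crit) = {2, 3, 4}
Sat(¬crit ∨ full) = {0, 2, 3, 4}
Sat(ready ∧ (¬crit ∨ full)) = {0, 4}
EG (ready ∧ (¬crit ∨ full)): greatest fixpoint, start Z0 = {0, 4}, keep only states in Sat with some successor in Z. Z1 = {0}; fixed.
Sat(EG (ready ∧ (¬crit ∨ full))) = {0}
AG (EG (ready ∧ (¬crit ∨ full))): greatest fixpoint, start Z0 = {0}, keep only states in Sat with every successor in Z. Already a fixed point.
Sat(AG (EG (ready ∧ (¬crit ∨ full)))) = {0}
4 ∉ Sat(AG (EG (ready ∧ (¬crit ∨ full)))) = {0}, so the formula does not hold at 4.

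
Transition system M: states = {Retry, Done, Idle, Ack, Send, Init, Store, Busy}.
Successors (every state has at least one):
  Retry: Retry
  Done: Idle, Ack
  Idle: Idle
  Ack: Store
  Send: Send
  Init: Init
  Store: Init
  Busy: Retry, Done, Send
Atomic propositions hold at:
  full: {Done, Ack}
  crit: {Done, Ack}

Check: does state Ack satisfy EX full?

Sat(EX full) = {s : some successor in {Done, Ack}} = {Done, Busy}
Ack ∉ Sat(EX full) = {Done, Busy}, so the formula does not hold at Ack.

No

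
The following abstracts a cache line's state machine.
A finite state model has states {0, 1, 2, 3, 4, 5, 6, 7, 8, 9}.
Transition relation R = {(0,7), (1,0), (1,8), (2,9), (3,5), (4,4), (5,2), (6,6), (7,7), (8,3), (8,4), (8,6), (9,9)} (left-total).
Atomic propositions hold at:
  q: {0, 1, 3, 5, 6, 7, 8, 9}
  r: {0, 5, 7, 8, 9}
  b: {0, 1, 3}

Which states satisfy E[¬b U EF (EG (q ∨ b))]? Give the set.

{0, 1, 2, 3, 5, 6, 7, 8, 9}

Sat(¬b) = {2, 4, 5, 6, 7, 8, 9}
Sat(q ∨ b) = {0, 1, 3, 5, 6, 7, 8, 9}
EG (q ∨ b): greatest fixpoint, start Z0 = {0, 1, 3, 5, 6, 7, 8, 9}, keep only states in Sat with some successor in Z. Z1 = {0, 1, 3, 6, 7, 8, 9}; Z2 = {0, 1, 6, 7, 8, 9}; fixed.
Sat(EG (q ∨ b)) = {0, 1, 6, 7, 8, 9}
EF (EG (q ∨ b)): least fixpoint, start Z0 = {0, 1, 6, 7, 8, 9}, add states with some successor in Z. Z1 = {0, 1, 2, 6, 7, 8, 9}; Z2 = {0, 1, 2, 5, 6, 7, 8, 9}; Z3 = {0, 1, 2, 3, 5, 6, 7, 8, 9}; fixed.
Sat(EF (EG (q ∨ b))) = {0, 1, 2, 3, 5, 6, 7, 8, 9}
E[¬b U EF (EG (q ∨ b))]: least fixpoint, start Z0 = Sat(EF (EG (q ∨ b))) = {0, 1, 2, 3, 5, 6, 7, 8, 9}, add states in Sat(¬b) with some successor in Z. Already a fixed point.
Sat(E[¬b U EF (EG (q ∨ b))]) = {0, 1, 2, 3, 5, 6, 7, 8, 9}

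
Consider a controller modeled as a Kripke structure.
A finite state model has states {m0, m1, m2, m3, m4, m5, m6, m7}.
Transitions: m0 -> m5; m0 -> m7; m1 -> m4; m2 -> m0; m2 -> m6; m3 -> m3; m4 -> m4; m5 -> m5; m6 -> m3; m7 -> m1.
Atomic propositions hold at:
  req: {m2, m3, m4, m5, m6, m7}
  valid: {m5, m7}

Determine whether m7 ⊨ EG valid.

EG valid: greatest fixpoint, start Z0 = {m5, m7}, keep only states in Sat with some successor in Z. Z1 = {m5}; fixed.
Sat(EG valid) = {m5}
m7 ∉ Sat(EG valid) = {m5}, so the formula does not hold at m7.

No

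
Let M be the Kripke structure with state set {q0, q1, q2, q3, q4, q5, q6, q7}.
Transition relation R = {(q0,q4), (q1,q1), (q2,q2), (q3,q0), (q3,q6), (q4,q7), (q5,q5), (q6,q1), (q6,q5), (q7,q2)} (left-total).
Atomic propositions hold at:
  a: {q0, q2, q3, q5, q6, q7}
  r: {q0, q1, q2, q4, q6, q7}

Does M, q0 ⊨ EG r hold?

EG r: greatest fixpoint, start Z0 = {q0, q1, q2, q4, q6, q7}, keep only states in Sat with some successor in Z. Already a fixed point.
Sat(EG r) = {q0, q1, q2, q4, q6, q7}
q0 ∈ Sat(EG r) = {q0, q1, q2, q4, q6, q7}, so the formula holds at q0.

Yes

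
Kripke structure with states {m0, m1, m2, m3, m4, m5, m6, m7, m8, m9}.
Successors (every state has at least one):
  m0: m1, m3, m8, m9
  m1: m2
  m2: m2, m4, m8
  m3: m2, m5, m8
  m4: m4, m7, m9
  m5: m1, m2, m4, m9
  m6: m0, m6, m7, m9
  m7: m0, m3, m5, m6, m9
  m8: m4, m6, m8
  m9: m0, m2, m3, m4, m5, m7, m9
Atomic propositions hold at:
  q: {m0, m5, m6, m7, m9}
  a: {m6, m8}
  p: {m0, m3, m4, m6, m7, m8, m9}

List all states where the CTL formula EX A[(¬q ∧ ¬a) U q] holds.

{m0, m3, m4, m5, m6, m7, m8, m9}

Sat(¬q) = {m1, m2, m3, m4, m8}
Sat(¬a) = {m0, m1, m2, m3, m4, m5, m7, m9}
Sat(¬q ∧ ¬a) = {m1, m2, m3, m4}
A[(¬q ∧ ¬a) U q]: least fixpoint, start Z0 = Sat(q) = {m0, m5, m6, m7, m9}, add states in Sat(¬q ∧ ¬a) with every successor in Z. Already a fixed point.
Sat(A[(¬q ∧ ¬a) U q]) = {m0, m5, m6, m7, m9}
Sat(EX A[(¬q ∧ ¬a) U q]) = {s : some successor in {m0, m5, m6, m7, m9}} = {m0, m3, m4, m5, m6, m7, m8, m9}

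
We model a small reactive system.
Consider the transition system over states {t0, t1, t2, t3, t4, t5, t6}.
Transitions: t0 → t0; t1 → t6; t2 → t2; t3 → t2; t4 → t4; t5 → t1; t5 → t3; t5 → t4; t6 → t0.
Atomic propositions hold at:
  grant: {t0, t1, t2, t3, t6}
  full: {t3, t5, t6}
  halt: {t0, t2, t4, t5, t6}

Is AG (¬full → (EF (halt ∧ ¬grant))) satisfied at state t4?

Yes

Sat(¬full) = {t0, t1, t2, t4}
Sat(¬grant) = {t4, t5}
Sat(halt ∧ ¬grant) = {t4, t5}
EF (halt ∧ ¬grant): least fixpoint, start Z0 = {t4, t5}, add states with some successor in Z. Already a fixed point.
Sat(EF (halt ∧ ¬grant)) = {t4, t5}
Sat(¬full → (EF (halt ∧ ¬grant))) = {t3, t4, t5, t6}
AG (¬full → (EF (halt ∧ ¬grant))): greatest fixpoint, start Z0 = {t3, t4, t5, t6}, keep only states in Sat with every successor in Z. Z1 = {t4}; fixed.
Sat(AG (¬full → (EF (halt ∧ ¬grant)))) = {t4}
t4 ∈ Sat(AG (¬full → (EF (halt ∧ ¬grant)))) = {t4}, so the formula holds at t4.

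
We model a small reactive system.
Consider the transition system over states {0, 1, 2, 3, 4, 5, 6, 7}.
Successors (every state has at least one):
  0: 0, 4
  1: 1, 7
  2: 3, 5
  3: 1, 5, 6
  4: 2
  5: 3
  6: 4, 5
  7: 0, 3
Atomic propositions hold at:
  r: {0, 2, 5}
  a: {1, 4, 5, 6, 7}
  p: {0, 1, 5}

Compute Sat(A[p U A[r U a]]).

A[r U a]: least fixpoint, start Z0 = Sat(a) = {1, 4, 5, 6, 7}, add states in Sat(r) with every successor in Z. Already a fixed point.
Sat(A[r U a]) = {1, 4, 5, 6, 7}
A[p U A[r U a]]: least fixpoint, start Z0 = Sat(A[r U a]) = {1, 4, 5, 6, 7}, add states in Sat(p) with every successor in Z. Already a fixed point.
Sat(A[p U A[r U a]]) = {1, 4, 5, 6, 7}

{1, 4, 5, 6, 7}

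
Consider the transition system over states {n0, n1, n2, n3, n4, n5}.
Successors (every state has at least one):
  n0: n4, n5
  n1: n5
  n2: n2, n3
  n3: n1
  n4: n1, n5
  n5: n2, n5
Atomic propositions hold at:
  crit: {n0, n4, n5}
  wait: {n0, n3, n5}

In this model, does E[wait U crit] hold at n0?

E[wait U crit]: least fixpoint, start Z0 = Sat(crit) = {n0, n4, n5}, add states in Sat(wait) with some successor in Z. Already a fixed point.
Sat(E[wait U crit]) = {n0, n4, n5}
n0 ∈ Sat(E[wait U crit]) = {n0, n4, n5}, so the formula holds at n0.

Yes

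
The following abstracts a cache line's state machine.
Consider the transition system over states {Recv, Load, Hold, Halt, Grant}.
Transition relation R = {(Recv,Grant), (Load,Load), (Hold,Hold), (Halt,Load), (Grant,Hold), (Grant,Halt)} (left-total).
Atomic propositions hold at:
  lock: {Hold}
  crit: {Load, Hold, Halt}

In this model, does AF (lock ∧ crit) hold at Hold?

Sat(lock ∧ crit) = {Hold}
AF (lock ∧ crit): least fixpoint, start Z0 = {Hold}, add states with every successor in Z. Already a fixed point.
Sat(AF (lock ∧ crit)) = {Hold}
Hold ∈ Sat(AF (lock ∧ crit)) = {Hold}, so the formula holds at Hold.

Yes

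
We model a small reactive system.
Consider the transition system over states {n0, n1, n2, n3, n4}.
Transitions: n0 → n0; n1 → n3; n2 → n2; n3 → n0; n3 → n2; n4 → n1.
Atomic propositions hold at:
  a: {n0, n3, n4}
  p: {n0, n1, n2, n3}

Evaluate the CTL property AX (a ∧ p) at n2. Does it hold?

Sat(a ∧ p) = {n0, n3}
Sat(AX (a ∧ p)) = {s : every successor in {n0, n3}} = {n0, n1}
n2 ∉ Sat(AX (a ∧ p)) = {n0, n1}, so the formula does not hold at n2.

No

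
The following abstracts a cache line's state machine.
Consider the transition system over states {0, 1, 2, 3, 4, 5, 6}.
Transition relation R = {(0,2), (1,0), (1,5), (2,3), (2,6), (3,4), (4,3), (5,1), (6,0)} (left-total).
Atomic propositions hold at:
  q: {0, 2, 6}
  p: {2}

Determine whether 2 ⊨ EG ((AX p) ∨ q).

Yes

Sat(AX p) = {s : every successor in {2}} = {0}
Sat((AX p) ∨ q) = {0, 2, 6}
EG ((AX p) ∨ q): greatest fixpoint, start Z0 = {0, 2, 6}, keep only states in Sat with some successor in Z. Already a fixed point.
Sat(EG ((AX p) ∨ q)) = {0, 2, 6}
2 ∈ Sat(EG ((AX p) ∨ q)) = {0, 2, 6}, so the formula holds at 2.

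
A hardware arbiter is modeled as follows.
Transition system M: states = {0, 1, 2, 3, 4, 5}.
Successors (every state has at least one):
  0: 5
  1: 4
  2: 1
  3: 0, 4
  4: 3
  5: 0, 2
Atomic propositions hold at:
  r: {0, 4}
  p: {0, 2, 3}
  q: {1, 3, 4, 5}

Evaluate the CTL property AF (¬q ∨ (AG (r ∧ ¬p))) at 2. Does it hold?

Sat(¬q) = {0, 2}
Sat(¬p) = {1, 4, 5}
Sat(r ∧ ¬p) = {4}
AG (r ∧ ¬p): greatest fixpoint, start Z0 = {4}, keep only states in Sat with every successor in Z. Z1 = ∅; fixed.
Sat(AG (r ∧ ¬p)) = ∅
Sat(¬q ∨ (AG (r ∧ ¬p))) = {0, 2}
AF (¬q ∨ (AG (r ∧ ¬p))): least fixpoint, start Z0 = {0, 2}, add states with every successor in Z. Z1 = {0, 2, 5}; fixed.
Sat(AF (¬q ∨ (AG (r ∧ ¬p)))) = {0, 2, 5}
2 ∈ Sat(AF (¬q ∨ (AG (r ∧ ¬p)))) = {0, 2, 5}, so the formula holds at 2.

Yes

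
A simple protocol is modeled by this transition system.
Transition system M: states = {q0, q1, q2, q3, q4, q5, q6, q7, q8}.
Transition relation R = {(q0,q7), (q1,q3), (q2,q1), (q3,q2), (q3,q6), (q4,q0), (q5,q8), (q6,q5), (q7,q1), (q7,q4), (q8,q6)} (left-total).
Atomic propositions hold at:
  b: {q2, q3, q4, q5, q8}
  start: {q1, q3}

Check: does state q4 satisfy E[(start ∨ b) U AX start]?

No

Sat(start ∨ b) = {q1, q2, q3, q4, q5, q8}
Sat(AX start) = {s : every successor in {q1, q3}} = {q1, q2}
E[(start ∨ b) U AX start]: least fixpoint, start Z0 = Sat(AX start) = {q1, q2}, add states in Sat(start ∨ b) with some successor in Z. Z1 = {q1, q2, q3}; fixed.
Sat(E[(start ∨ b) U AX start]) = {q1, q2, q3}
q4 ∉ Sat(E[(start ∨ b) U AX start]) = {q1, q2, q3}, so the formula does not hold at q4.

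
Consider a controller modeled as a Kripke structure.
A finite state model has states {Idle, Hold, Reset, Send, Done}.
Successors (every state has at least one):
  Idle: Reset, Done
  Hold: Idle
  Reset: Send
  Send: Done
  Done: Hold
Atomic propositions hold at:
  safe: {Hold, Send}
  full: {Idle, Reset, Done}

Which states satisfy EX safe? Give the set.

Sat(EX safe) = {s : some successor in {Hold, Send}} = {Reset, Done}

{Reset, Done}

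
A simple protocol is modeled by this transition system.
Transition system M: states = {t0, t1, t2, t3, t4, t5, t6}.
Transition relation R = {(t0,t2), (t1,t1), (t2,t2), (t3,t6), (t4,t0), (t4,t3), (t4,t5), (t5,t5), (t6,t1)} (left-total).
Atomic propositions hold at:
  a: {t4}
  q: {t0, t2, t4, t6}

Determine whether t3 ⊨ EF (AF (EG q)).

EG q: greatest fixpoint, start Z0 = {t0, t2, t4, t6}, keep only states in Sat with some successor in Z. Z1 = {t0, t2, t4}; fixed.
Sat(EG q) = {t0, t2, t4}
AF (EG q): least fixpoint, start Z0 = {t0, t2, t4}, add states with every successor in Z. Already a fixed point.
Sat(AF (EG q)) = {t0, t2, t4}
EF (AF (EG q)): least fixpoint, start Z0 = {t0, t2, t4}, add states with some successor in Z. Already a fixed point.
Sat(EF (AF (EG q))) = {t0, t2, t4}
t3 ∉ Sat(EF (AF (EG q))) = {t0, t2, t4}, so the formula does not hold at t3.

No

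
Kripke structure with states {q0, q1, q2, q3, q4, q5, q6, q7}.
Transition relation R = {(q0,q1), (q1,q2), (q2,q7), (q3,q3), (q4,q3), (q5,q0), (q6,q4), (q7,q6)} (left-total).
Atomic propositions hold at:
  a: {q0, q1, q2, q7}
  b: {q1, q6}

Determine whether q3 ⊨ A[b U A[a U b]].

No

A[a U b]: least fixpoint, start Z0 = Sat(b) = {q1, q6}, add states in Sat(a) with every successor in Z. Z1 = {q0, q1, q6, q7}; Z2 = {q0, q1, q2, q6, q7}; fixed.
Sat(A[a U b]) = {q0, q1, q2, q6, q7}
A[b U A[a U b]]: least fixpoint, start Z0 = Sat(A[a U b]) = {q0, q1, q2, q6, q7}, add states in Sat(b) with every successor in Z. Already a fixed point.
Sat(A[b U A[a U b]]) = {q0, q1, q2, q6, q7}
q3 ∉ Sat(A[b U A[a U b]]) = {q0, q1, q2, q6, q7}, so the formula does not hold at q3.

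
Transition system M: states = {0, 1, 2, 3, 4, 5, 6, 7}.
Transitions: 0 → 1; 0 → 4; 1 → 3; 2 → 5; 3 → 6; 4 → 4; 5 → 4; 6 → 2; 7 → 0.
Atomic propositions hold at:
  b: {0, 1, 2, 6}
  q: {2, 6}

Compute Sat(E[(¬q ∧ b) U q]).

{2, 6}

Sat(¬q) = {0, 1, 3, 4, 5, 7}
Sat(¬q ∧ b) = {0, 1}
E[(¬q ∧ b) U q]: least fixpoint, start Z0 = Sat(q) = {2, 6}, add states in Sat(¬q ∧ b) with some successor in Z. Already a fixed point.
Sat(E[(¬q ∧ b) U q]) = {2, 6}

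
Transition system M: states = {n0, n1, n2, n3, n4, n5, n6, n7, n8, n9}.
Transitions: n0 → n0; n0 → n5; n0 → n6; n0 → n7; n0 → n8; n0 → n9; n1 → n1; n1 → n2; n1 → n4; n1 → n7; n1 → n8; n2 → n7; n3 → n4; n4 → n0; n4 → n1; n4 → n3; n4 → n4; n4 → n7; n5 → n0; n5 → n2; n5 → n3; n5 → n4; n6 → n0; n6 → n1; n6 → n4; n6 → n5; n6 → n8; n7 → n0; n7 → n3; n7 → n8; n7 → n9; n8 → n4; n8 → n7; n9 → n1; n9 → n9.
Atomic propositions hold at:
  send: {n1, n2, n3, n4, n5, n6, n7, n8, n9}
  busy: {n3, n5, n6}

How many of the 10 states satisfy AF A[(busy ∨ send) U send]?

Sat(busy ∨ send) = {n1, n2, n3, n4, n5, n6, n7, n8, n9}
A[(busy ∨ send) U send]: least fixpoint, start Z0 = Sat(send) = {n1, n2, n3, n4, n5, n6, n7, n8, n9}, add states in Sat(busy ∨ send) with every successor in Z. Already a fixed point.
Sat(A[(busy ∨ send) U send]) = {n1, n2, n3, n4, n5, n6, n7, n8, n9}
AF A[(busy ∨ send) U send]: least fixpoint, start Z0 = {n1, n2, n3, n4, n5, n6, n7, n8, n9}, add states with every successor in Z. Already a fixed point.
Sat(AF A[(busy ∨ send) U send]) = {n1, n2, n3, n4, n5, n6, n7, n8, n9}
|Sat(AF A[(busy ∨ send) U send])| = |{n1, n2, n3, n4, n5, n6, n7, n8, n9}| = 9.

9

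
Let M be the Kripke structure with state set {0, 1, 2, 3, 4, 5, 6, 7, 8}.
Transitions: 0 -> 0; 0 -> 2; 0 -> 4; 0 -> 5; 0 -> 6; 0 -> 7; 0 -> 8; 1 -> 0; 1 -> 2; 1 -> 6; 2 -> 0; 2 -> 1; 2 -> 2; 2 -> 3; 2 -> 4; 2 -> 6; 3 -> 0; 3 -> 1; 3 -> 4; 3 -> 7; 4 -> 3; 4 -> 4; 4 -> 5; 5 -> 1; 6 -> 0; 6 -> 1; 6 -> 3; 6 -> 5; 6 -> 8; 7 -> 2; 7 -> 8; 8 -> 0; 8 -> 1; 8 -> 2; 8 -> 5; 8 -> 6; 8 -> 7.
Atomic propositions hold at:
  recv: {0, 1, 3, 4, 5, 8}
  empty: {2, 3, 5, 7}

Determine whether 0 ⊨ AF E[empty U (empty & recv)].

Sat(empty & recv) = {3, 5}
E[empty U (empty & recv)]: least fixpoint, start Z0 = Sat((empty & recv)) = {3, 5}, add states in Sat(empty) with some successor in Z. Z1 = {2, 3, 5}; Z2 = {2, 3, 5, 7}; fixed.
Sat(E[empty U (empty & recv)]) = {2, 3, 5, 7}
AF E[empty U (empty & recv)]: least fixpoint, start Z0 = {2, 3, 5, 7}, add states with every successor in Z. Already a fixed point.
Sat(AF E[empty U (empty & recv)]) = {2, 3, 5, 7}
0 ∉ Sat(AF E[empty U (empty & recv)]) = {2, 3, 5, 7}, so the formula does not hold at 0.

No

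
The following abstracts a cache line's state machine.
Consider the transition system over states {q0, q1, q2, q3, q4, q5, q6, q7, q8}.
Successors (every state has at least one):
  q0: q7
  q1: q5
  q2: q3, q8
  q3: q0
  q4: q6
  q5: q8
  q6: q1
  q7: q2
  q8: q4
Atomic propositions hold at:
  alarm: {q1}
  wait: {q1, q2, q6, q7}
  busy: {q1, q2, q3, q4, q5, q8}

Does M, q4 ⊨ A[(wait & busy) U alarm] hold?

No

Sat(wait & busy) = {q1, q2}
A[(wait & busy) U alarm]: least fixpoint, start Z0 = Sat(alarm) = {q1}, add states in Sat(wait & busy) with every successor in Z. Already a fixed point.
Sat(A[(wait & busy) U alarm]) = {q1}
q4 ∉ Sat(A[(wait & busy) U alarm]) = {q1}, so the formula does not hold at q4.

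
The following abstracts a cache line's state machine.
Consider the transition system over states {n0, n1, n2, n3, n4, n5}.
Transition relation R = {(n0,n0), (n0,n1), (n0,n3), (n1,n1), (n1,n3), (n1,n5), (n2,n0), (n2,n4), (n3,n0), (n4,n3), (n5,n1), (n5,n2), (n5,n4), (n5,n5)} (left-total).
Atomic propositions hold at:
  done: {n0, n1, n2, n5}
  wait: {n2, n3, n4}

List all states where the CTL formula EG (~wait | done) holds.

{n0, n1, n2, n5}

Sat(~wait) = {n0, n1, n5}
Sat(~wait | done) = {n0, n1, n2, n5}
EG (~wait | done): greatest fixpoint, start Z0 = {n0, n1, n2, n5}, keep only states in Sat with some successor in Z. Already a fixed point.
Sat(EG (~wait | done)) = {n0, n1, n2, n5}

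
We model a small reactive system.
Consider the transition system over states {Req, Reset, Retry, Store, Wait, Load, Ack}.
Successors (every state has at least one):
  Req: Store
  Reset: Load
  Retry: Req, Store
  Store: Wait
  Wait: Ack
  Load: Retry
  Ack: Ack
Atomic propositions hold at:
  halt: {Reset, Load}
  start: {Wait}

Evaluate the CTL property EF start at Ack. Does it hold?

No

EF start: least fixpoint, start Z0 = {Wait}, add states with some successor in Z. Z1 = {Store, Wait}; Z2 = {Req, Retry, Store, Wait}; Z3 = {Req, Retry, Store, Wait, Load}; Z4 = {Req, Reset, Retry, Store, Wait, Load}; fixed.
Sat(EF start) = {Req, Reset, Retry, Store, Wait, Load}
Ack ∉ Sat(EF start) = {Req, Reset, Retry, Store, Wait, Load}, so the formula does not hold at Ack.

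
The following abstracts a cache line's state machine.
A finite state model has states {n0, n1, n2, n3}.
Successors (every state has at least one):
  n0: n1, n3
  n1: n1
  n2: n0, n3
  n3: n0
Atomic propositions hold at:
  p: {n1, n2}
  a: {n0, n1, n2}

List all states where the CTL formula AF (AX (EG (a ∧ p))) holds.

{n1}

Sat(a ∧ p) = {n1, n2}
EG (a ∧ p): greatest fixpoint, start Z0 = {n1, n2}, keep only states in Sat with some successor in Z. Z1 = {n1}; fixed.
Sat(EG (a ∧ p)) = {n1}
Sat(AX (EG (a ∧ p))) = {s : every successor in {n1}} = {n1}
AF (AX (EG (a ∧ p))): least fixpoint, start Z0 = {n1}, add states with every successor in Z. Already a fixed point.
Sat(AF (AX (EG (a ∧ p)))) = {n1}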